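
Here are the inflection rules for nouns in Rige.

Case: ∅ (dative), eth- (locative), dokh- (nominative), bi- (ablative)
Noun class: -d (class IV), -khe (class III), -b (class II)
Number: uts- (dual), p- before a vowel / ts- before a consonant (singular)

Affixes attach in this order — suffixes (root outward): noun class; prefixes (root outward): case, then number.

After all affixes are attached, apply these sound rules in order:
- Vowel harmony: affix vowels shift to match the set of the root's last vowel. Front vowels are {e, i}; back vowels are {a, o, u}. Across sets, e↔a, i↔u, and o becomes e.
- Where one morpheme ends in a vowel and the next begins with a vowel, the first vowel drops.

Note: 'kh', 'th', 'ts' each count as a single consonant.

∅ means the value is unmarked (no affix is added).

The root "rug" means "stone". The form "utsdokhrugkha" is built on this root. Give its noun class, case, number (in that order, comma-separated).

Segment: uts-dokh-rug-khe.
noun class: -khe → class III.
case: dokh- → nominative.
number: uts- → dual.

class III, nominative, dual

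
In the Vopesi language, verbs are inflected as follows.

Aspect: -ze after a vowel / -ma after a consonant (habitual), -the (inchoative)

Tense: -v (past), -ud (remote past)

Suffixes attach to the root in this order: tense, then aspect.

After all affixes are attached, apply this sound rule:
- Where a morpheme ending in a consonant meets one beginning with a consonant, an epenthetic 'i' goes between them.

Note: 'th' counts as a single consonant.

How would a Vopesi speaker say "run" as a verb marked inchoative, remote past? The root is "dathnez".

Attach tense remote past -ud → dathnezud.
Attach aspect inchoative -the → dathnezudthe.
Apply epenthesis: dathnezudthe → dathnezudithe.

dathnezudithe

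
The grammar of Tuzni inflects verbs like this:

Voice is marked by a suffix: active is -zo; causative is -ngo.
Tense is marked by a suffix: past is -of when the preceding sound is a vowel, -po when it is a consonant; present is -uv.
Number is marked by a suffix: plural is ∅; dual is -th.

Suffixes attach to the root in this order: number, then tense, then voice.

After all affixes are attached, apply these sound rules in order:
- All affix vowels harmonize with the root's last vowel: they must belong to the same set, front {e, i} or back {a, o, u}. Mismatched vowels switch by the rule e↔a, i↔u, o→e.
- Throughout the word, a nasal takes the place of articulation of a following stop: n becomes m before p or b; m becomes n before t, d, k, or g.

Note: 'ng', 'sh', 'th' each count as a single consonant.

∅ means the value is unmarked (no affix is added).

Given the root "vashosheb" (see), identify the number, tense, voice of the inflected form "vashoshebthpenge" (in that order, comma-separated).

Segment: vashosheb-th-po-ngo.
number: -th → dual.
tense: -of/po → past.
voice: -ngo → causative.

dual, past, causative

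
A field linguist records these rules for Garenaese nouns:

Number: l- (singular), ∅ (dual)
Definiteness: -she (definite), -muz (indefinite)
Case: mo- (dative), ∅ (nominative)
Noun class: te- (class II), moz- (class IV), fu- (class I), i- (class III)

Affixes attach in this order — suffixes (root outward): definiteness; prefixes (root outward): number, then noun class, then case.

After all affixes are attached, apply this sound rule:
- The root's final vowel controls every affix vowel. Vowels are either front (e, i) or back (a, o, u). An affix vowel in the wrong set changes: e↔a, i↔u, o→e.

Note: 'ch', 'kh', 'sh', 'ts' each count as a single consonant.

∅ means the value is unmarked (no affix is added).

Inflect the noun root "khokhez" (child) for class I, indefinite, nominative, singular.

Attach definiteness indefinite -muz → khokhezmuz.
Attach number singular l- → lkhokhezmuz.
Attach noun class class I fu- → fulkhokhezmuz.
case = nominative: zero marking, form stays fulkhokhezmuz.
Apply vowel harmony: fulkhokhezmuz → filkhokhezmiz.

filkhokhezmiz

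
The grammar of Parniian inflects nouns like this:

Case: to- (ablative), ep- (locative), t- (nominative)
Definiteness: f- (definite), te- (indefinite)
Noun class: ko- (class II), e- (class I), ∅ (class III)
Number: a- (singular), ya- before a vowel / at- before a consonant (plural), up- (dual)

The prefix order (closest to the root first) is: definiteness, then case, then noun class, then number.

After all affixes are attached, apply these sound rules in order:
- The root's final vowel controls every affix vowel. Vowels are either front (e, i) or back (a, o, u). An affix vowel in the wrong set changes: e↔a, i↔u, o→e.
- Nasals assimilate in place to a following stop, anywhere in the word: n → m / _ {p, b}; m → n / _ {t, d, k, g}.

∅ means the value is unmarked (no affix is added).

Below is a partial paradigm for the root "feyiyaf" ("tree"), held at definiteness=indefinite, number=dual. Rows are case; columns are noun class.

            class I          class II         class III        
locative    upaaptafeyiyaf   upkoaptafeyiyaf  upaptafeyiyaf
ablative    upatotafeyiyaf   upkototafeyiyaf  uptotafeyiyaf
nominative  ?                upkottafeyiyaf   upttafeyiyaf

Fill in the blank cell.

upattafeyiyaf

Attach definiteness indefinite te- → tefeyiyaf.
Attach case nominative t- → ttefeyiyaf.
Attach noun class class I e- → ettefeyiyaf.
Attach number dual up- → upettefeyiyaf.
Apply vowel harmony: upettefeyiyaf → upattafeyiyaf.
Nasal assimilation: no change.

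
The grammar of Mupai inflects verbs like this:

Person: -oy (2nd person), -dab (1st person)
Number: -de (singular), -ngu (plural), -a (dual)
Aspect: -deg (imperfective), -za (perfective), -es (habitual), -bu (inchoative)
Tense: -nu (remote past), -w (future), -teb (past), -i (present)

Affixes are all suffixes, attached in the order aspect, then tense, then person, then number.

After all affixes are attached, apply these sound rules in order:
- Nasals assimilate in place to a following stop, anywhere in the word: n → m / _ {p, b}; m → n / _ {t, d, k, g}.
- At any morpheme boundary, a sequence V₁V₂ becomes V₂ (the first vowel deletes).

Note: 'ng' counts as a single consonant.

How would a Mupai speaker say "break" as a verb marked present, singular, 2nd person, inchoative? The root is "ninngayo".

Attach aspect inchoative -bu → ninngayobu.
Attach tense present -i → ninngayobui.
Attach person 2nd person -oy → ninngayobuioy.
Attach number singular -de → ninngayobuioyde.
Nasal assimilation: no change.
Apply vowel deletion: ninngayobuioyde → ninngayoboyde.

ninngayoboyde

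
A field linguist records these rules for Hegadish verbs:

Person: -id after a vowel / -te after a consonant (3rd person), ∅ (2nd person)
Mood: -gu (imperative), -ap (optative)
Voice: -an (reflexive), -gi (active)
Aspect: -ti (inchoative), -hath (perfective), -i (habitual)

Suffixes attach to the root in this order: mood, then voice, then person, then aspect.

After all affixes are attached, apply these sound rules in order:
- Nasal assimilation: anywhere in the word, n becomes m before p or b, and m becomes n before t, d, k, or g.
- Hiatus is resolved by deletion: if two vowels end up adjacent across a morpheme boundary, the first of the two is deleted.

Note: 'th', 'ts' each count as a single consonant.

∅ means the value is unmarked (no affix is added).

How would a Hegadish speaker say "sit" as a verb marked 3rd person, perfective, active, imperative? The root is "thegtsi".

thegtsigugidhath

Attach mood imperative -gu → thegtsigu.
Attach voice active -gi → thegtsigugi.
Attach person 3rd person -id (after vowel 'i') → thegtsigugiid.
Attach aspect perfective -hath → thegtsigugiidhath.
Nasal assimilation: no change.
Apply vowel deletion: thegtsigugiidhath → thegtsigugidhath.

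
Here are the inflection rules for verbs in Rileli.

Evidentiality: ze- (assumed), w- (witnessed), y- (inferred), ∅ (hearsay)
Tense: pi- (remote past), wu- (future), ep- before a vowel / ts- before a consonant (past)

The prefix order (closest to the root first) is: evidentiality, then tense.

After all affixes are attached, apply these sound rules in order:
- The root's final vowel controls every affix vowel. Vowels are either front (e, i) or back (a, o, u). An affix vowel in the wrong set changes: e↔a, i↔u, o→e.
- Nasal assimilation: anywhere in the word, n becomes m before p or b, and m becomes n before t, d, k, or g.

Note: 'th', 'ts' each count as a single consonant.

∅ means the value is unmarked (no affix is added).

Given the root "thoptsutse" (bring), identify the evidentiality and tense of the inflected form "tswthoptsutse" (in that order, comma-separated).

Segment: ts-w-thoptsutse.
evidentiality: w- → witnessed.
tense: ep/ts- → past.

witnessed, past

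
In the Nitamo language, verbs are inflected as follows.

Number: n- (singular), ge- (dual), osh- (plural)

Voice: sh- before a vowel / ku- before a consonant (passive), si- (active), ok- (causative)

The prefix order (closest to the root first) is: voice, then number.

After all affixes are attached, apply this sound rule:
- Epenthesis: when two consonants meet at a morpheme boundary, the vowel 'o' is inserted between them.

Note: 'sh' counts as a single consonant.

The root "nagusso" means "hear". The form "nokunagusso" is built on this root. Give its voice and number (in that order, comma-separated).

passive, singular

Segment: n-ku-nagusso.
voice: sh/ku- → passive.
number: n- → singular.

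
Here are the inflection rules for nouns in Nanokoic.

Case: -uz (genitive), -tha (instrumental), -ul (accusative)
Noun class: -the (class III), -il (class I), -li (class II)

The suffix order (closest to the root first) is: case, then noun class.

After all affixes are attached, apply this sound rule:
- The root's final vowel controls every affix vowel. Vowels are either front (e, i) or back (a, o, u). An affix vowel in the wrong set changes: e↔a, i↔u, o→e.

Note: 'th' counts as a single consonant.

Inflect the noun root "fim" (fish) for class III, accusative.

fimilthe

Attach case accusative -ul → fimul.
Attach noun class class III -the → fimulthe.
Apply vowel harmony: fimulthe → fimilthe.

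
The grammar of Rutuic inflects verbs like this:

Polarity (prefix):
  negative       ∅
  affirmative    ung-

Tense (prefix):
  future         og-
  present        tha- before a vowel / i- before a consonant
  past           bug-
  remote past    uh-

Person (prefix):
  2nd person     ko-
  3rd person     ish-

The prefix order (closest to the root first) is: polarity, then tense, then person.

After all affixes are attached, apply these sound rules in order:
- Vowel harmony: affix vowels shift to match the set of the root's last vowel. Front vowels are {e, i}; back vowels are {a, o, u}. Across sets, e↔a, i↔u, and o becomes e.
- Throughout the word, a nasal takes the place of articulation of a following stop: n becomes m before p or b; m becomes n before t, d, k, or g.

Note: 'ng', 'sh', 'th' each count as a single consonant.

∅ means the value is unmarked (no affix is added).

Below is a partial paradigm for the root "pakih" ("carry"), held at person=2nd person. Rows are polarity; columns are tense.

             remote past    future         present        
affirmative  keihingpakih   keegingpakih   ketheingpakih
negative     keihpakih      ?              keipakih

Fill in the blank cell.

polarity = negative: zero marking, form stays pakih.
Attach tense future og- → ogpakih.
Attach person 2nd person ko- → koogpakih.
Apply vowel harmony: koogpakih → keegpakih.
Nasal assimilation: no change.

keegpakih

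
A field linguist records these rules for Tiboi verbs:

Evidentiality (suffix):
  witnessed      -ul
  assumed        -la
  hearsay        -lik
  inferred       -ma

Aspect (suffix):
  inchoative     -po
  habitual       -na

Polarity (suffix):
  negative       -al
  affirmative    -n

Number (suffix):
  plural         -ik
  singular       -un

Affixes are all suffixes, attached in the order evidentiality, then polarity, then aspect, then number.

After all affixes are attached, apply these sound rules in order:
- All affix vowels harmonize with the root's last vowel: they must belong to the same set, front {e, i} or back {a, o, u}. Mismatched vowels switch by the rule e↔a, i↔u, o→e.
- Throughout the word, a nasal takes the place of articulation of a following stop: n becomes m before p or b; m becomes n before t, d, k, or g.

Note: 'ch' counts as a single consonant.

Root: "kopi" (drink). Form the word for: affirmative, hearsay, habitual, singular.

kopiliknnein

Attach evidentiality hearsay -lik → kopilik.
Attach polarity affirmative -n → kopilikn.
Attach aspect habitual -na → kopiliknna.
Attach number singular -un → kopiliknnaun.
Apply vowel harmony: kopiliknnaun → kopiliknnein.
Nasal assimilation: no change.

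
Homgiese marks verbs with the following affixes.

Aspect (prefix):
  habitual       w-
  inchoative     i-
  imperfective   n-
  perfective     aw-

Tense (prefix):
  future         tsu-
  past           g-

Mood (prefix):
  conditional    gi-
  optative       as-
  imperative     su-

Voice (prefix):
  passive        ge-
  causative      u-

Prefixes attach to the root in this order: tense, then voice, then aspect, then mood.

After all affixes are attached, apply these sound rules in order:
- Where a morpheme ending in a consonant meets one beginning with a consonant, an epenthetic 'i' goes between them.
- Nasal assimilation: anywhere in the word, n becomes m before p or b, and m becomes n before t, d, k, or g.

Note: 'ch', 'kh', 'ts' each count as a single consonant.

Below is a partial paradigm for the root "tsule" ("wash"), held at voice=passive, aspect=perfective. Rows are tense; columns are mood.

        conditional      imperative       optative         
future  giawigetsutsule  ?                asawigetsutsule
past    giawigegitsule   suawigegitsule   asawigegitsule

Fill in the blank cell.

suawigetsutsule

Attach tense future tsu- → tsutsule.
Attach voice passive ge- → getsutsule.
Attach aspect perfective aw- → awgetsutsule.
Attach mood imperative su- → suawgetsutsule.
Apply epenthesis: suawgetsutsule → suawigetsutsule.
Nasal assimilation: no change.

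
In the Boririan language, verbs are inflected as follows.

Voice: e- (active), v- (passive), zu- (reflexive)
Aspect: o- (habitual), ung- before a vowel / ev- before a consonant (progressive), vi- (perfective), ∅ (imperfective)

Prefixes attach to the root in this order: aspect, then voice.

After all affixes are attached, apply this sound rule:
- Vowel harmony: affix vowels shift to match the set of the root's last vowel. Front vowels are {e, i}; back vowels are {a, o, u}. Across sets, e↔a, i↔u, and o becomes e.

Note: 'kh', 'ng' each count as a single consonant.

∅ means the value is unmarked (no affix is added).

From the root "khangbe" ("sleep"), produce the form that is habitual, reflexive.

Attach aspect habitual o- → okhangbe.
Attach voice reflexive zu- → zuokhangbe.
Apply vowel harmony: zuokhangbe → ziekhangbe.

ziekhangbe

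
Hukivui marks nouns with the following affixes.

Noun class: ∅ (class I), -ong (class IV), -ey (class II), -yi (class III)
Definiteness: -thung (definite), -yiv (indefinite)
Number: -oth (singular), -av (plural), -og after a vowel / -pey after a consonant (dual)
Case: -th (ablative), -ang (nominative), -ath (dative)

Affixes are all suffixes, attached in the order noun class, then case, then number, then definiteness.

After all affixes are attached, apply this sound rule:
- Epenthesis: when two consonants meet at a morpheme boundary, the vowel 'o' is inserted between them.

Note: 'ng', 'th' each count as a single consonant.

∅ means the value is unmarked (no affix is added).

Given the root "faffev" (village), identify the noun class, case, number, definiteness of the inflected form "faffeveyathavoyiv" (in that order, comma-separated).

class II, dative, plural, indefinite

Segment: faffev-ey-ath-av-yiv.
noun class: -ey → class II.
case: -ath → dative.
number: -av → plural.
definiteness: -yiv → indefinite.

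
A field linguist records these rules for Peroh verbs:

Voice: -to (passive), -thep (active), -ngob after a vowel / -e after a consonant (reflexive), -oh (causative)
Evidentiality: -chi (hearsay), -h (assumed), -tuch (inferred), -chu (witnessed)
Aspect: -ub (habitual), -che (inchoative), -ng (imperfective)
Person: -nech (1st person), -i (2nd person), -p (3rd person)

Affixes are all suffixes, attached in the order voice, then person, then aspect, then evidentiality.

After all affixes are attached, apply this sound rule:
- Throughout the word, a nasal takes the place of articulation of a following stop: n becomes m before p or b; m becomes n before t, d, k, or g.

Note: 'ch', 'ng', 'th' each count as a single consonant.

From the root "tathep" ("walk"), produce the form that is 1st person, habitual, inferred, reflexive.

Attach voice reflexive -e (after consonant 'p') → tathepe.
Attach person 1st person -nech → tathepenech.
Attach aspect habitual -ub → tathepenechub.
Attach evidentiality inferred -tuch → tathepenechubtuch.
Nasal assimilation: no change.

tathepenechubtuch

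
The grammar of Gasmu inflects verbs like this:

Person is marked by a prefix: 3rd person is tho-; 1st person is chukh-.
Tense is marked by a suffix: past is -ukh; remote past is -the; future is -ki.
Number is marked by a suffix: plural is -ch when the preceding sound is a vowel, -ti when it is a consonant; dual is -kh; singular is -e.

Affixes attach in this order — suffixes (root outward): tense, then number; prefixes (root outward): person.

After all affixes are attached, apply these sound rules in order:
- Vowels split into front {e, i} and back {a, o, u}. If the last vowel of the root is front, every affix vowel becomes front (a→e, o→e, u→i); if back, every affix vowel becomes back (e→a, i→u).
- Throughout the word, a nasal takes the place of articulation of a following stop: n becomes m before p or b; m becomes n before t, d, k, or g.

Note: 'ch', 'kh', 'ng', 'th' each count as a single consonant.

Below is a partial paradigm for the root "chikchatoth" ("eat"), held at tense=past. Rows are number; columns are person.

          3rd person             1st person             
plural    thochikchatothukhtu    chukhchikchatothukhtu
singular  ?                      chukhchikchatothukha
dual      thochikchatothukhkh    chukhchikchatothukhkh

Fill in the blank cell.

thochikchatothukha

Attach tense past -ukh → chikchatothukh.
Attach person 3rd person tho- → thochikchatothukh.
Attach number singular -e → thochikchatothukhe.
Apply vowel harmony: thochikchatothukhe → thochikchatothukha.
Nasal assimilation: no change.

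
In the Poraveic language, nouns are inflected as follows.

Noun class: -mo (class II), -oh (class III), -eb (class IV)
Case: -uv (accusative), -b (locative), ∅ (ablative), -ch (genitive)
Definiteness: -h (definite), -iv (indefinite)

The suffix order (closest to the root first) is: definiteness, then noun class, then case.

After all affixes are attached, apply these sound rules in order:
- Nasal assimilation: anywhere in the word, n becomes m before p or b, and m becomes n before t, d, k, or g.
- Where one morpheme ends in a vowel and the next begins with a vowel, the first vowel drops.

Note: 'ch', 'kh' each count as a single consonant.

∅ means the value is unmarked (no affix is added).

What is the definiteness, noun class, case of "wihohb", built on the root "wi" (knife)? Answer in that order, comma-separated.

definite, class III, locative

Segment: wi-h-oh-b.
definiteness: -h → definite.
noun class: -oh → class III.
case: -b → locative.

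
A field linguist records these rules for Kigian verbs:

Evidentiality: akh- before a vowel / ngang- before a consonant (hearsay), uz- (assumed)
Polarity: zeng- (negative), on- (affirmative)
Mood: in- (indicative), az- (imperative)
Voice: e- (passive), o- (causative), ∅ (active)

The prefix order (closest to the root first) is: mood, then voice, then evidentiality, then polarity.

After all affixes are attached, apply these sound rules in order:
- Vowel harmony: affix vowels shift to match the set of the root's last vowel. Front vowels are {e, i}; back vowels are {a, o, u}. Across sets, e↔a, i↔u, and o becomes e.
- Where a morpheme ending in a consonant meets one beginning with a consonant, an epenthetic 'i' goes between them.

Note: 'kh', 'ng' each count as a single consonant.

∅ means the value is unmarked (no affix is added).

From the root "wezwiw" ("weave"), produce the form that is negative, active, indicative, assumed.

zengiziniwezwiw

Attach mood indicative in- → inwezwiw.
voice = active: zero marking, form stays inwezwiw.
Attach evidentiality assumed uz- → uzinwezwiw.
Attach polarity negative zeng- → zenguzinwezwiw.
Apply vowel harmony: zenguzinwezwiw → zengizinwezwiw.
Apply epenthesis: zengizinwezwiw → zengiziniwezwiw.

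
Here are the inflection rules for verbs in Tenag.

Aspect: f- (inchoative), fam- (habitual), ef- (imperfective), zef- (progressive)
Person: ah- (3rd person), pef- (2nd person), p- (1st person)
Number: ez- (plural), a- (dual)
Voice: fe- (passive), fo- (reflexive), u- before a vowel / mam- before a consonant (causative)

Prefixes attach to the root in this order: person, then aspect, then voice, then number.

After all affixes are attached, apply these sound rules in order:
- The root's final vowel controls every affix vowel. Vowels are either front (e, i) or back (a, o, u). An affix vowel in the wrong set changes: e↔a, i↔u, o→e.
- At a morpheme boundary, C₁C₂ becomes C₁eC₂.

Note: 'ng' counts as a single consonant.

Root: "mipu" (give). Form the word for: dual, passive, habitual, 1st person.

Attach person 1st person p- → pmipu.
Attach aspect habitual fam- → fampmipu.
Attach voice passive fe- → fefampmipu.
Attach number dual a- → afefampmipu.
Apply vowel harmony: afefampmipu → afafampmipu.
Apply epenthesis: afafampmipu → afafamepemipu.

afafamepemipu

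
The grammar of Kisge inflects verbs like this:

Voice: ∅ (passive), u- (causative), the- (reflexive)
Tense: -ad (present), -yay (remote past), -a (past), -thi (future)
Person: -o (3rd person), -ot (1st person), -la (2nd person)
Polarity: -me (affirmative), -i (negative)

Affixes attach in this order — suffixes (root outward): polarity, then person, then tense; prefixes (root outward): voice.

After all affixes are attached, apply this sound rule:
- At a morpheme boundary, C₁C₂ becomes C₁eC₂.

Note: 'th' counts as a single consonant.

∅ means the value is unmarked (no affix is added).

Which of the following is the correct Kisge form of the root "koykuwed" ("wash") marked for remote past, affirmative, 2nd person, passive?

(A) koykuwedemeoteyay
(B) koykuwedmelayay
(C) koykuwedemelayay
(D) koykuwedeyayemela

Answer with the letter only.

C

voice = passive: zero marking, form stays koykuwed.
Attach polarity affirmative -me → koykuwedme.
Attach person 2nd person -la → koykuwedmela.
Attach tense remote past -yay → koykuwedmelayay.
Apply epenthesis: koykuwedmelayay → koykuwedemelayay.
So the correct form is koykuwedemelayay, option (C).
(B) koykuwedmelayay is wrong: it fails to apply the sound rule(s).
(A) koykuwedemeoteyay is wrong: it uses 1st person instead of 2nd person for person.
(D) koykuwedeyayemela is wrong: it has the affixes in the wrong order.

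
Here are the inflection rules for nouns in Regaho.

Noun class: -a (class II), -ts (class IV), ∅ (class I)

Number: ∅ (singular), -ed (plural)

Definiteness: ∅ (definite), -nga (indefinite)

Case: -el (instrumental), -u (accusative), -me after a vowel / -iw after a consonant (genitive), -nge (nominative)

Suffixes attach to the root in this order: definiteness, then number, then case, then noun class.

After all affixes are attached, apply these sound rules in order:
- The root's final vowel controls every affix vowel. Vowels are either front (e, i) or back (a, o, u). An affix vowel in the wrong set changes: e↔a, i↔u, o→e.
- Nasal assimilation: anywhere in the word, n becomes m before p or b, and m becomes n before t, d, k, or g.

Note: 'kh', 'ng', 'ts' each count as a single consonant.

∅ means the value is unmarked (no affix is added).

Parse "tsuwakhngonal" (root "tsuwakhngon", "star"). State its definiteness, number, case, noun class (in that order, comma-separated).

definite, singular, instrumental, class I

Segment: tsuwakhngon-el.
definiteness: ∅ → definite.
number: ∅ → singular.
case: -el → instrumental.
noun class: ∅ → class I.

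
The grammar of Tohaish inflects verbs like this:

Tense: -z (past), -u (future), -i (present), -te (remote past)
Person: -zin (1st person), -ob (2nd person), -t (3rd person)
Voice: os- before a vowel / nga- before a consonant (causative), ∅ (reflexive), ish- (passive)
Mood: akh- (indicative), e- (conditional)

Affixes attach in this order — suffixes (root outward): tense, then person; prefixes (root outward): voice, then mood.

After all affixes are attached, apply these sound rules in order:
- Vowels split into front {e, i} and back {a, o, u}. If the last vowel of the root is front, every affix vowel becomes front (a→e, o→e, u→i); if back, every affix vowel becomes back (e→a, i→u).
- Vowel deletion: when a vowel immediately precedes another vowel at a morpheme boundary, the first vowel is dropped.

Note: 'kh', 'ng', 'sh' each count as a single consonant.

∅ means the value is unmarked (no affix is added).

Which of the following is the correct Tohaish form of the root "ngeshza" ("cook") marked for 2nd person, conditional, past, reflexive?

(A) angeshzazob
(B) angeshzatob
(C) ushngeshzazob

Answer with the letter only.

Attach tense past -z → ngeshzaz.
voice = reflexive: zero marking, form stays ngeshzaz.
Attach person 2nd person -ob → ngeshzazob.
Attach mood conditional e- → engeshzazob.
Apply vowel harmony: engeshzazob → angeshzazob.
Vowel deletion: no change.
So the correct form is angeshzazob, option (A).
(C) ushngeshzazob is wrong: it uses passive instead of reflexive for voice.
(B) angeshzatob is wrong: it uses remote past instead of past for tense.

A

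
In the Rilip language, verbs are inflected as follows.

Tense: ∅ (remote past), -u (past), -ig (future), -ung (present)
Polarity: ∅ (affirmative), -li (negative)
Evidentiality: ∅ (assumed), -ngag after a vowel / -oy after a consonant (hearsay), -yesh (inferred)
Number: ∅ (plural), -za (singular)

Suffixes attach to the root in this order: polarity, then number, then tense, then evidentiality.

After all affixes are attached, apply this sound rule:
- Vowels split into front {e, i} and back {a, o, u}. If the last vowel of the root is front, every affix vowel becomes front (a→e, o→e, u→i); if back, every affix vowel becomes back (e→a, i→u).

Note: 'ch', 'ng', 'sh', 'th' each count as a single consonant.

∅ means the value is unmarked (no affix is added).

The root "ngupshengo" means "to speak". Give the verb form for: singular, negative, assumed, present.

Attach polarity negative -li → ngupshengoli.
Attach number singular -za → ngupshengoliza.
Attach tense present -ung → ngupshengolizaung.
evidentiality = assumed: zero marking, form stays ngupshengolizaung.
Apply vowel harmony: ngupshengolizaung → ngupshengoluzaung.

ngupshengoluzaung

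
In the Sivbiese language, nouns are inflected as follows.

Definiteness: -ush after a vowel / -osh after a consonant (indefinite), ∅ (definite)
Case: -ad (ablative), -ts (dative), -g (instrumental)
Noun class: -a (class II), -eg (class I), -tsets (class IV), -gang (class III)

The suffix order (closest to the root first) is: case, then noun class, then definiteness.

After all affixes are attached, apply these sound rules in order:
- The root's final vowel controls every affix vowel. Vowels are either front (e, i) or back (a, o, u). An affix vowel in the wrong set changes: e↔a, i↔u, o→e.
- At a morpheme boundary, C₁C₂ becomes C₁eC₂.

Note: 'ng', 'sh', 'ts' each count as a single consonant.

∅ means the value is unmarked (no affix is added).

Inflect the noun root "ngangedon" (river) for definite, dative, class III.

Attach case dative -ts → ngangedonts.
Attach noun class class III -gang → ngangedontsgang.
definiteness = definite: zero marking, form stays ngangedontsgang.
Vowel harmony: no change.
Apply epenthesis: ngangedontsgang → ngangedonetsegang.

ngangedonetsegang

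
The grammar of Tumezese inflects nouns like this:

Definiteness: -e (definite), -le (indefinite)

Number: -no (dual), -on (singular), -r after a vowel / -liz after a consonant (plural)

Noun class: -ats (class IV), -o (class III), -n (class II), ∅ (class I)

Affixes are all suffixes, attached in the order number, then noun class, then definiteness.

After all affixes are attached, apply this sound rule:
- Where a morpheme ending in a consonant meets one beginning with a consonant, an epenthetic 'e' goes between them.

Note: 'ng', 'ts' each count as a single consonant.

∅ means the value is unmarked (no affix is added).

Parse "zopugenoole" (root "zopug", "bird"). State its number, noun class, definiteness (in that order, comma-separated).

dual, class III, indefinite

Segment: zopug-no-o-le.
number: -no → dual.
noun class: -o → class III.
definiteness: -le → indefinite.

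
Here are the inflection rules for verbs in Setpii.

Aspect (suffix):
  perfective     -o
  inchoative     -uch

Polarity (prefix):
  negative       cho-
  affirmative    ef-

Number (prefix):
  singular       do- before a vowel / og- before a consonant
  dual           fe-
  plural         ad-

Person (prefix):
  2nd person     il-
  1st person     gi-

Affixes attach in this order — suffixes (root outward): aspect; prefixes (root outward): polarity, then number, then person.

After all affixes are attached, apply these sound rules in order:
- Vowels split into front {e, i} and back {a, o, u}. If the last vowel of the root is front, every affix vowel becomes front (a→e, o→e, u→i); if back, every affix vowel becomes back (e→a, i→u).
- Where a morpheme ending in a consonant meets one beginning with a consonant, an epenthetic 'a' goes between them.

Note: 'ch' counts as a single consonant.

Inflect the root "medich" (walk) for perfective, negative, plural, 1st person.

Attach polarity negative cho- → chomedich.
Attach aspect perfective -o → chomedicho.
Attach number plural ad- → adchomedicho.
Attach person 1st person gi- → giadchomedicho.
Apply vowel harmony: giadchomedicho → giedchemediche.
Apply epenthesis: giedchemediche → giedachemediche.

giedachemediche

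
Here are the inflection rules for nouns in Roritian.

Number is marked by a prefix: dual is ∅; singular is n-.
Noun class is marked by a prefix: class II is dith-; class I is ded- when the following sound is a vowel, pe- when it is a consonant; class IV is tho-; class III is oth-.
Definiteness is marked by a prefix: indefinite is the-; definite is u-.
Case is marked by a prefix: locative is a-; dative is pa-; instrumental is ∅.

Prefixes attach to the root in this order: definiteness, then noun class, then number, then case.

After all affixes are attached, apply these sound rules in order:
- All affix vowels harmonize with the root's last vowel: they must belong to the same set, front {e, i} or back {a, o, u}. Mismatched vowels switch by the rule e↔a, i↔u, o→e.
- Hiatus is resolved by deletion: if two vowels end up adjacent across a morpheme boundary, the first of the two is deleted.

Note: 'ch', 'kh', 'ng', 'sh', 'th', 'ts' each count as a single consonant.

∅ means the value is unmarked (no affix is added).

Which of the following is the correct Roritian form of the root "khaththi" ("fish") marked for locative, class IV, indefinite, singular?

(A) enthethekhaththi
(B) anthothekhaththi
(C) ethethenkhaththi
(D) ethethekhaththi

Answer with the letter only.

A

Attach definiteness indefinite the- → thekhaththi.
Attach noun class class IV tho- → thothekhaththi.
Attach number singular n- → nthothekhaththi.
Attach case locative a- → anthothekhaththi.
Apply vowel harmony: anthothekhaththi → enthethekhaththi.
Vowel deletion: no change.
So the correct form is enthethekhaththi, option (A).
(C) ethethenkhaththi is wrong: it has the affixes in the wrong order.
(B) anthothekhaththi is wrong: it fails to apply the sound rule(s).
(D) ethethekhaththi is wrong: it uses dual instead of singular for number.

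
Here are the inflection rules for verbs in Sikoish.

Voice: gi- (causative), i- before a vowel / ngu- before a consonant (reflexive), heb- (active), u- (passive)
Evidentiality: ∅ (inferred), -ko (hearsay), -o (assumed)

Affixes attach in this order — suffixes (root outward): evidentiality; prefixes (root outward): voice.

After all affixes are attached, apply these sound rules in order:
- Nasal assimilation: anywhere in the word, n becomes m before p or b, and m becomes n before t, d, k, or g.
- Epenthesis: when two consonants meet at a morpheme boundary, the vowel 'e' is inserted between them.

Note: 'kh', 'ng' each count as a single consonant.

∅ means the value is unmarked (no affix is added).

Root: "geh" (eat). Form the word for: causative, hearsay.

Attach voice causative gi- → gigeh.
Attach evidentiality hearsay -ko → gigehko.
Nasal assimilation: no change.
Apply epenthesis: gigehko → gigeheko.

gigeheko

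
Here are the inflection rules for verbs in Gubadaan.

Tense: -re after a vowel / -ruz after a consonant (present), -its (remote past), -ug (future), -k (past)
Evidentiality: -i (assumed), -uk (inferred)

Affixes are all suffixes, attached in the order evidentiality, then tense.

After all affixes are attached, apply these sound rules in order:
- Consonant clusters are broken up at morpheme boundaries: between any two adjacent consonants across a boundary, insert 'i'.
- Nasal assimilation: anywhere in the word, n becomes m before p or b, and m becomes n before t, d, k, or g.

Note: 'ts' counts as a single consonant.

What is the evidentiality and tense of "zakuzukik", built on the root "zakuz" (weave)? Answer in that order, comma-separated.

Segment: zakuz-uk-k.
evidentiality: -uk → inferred.
tense: -k → past.

inferred, past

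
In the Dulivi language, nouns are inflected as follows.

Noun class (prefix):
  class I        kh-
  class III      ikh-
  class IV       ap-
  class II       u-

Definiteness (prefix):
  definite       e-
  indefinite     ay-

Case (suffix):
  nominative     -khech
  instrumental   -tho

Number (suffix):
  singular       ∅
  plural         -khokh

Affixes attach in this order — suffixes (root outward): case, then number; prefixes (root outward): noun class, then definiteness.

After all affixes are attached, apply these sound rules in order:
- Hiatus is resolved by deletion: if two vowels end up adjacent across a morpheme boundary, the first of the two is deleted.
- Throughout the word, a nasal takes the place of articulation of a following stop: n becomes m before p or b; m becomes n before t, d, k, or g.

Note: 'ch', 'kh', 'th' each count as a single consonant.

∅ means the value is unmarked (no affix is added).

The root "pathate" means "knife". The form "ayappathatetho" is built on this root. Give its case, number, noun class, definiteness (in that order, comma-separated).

instrumental, singular, class IV, indefinite

Segment: ay-ap-pathate-tho.
case: -tho → instrumental.
number: ∅ → singular.
noun class: ap- → class IV.
definiteness: ay- → indefinite.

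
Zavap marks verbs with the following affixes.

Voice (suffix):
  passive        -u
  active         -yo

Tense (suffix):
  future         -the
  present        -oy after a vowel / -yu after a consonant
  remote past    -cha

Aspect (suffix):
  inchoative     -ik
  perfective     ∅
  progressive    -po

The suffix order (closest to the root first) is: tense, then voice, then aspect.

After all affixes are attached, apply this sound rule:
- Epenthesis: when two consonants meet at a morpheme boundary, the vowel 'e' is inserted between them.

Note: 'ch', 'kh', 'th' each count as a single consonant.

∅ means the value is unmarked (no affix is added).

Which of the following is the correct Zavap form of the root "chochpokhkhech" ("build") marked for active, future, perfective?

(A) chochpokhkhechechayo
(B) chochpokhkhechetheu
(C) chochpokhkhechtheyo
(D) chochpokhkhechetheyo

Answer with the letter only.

Attach tense future -the → chochpokhkhechthe.
Attach voice active -yo → chochpokhkhechtheyo.
aspect = perfective: zero marking, form stays chochpokhkhechtheyo.
Apply epenthesis: chochpokhkhechtheyo → chochpokhkhechetheyo.
So the correct form is chochpokhkhechetheyo, option (D).
(A) chochpokhkhechechayo is wrong: it uses remote past instead of future for tense.
(C) chochpokhkhechtheyo is wrong: it fails to apply the sound rule(s).
(B) chochpokhkhechetheu is wrong: it uses passive instead of active for voice.

D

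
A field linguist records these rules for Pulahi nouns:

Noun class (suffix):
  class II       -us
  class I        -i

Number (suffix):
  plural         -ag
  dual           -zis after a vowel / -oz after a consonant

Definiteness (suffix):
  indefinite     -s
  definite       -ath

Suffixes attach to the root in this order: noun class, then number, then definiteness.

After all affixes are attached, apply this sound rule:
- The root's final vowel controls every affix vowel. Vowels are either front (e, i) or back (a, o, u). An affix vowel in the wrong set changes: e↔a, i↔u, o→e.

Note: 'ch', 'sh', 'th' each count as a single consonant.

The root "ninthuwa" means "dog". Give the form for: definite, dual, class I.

ninthuwauzusath

Attach noun class class I -i → ninthuwai.
Attach number dual -zis (after vowel 'i') → ninthuwaizis.
Attach definiteness definite -ath → ninthuwaizisath.
Apply vowel harmony: ninthuwaizisath → ninthuwauzusath.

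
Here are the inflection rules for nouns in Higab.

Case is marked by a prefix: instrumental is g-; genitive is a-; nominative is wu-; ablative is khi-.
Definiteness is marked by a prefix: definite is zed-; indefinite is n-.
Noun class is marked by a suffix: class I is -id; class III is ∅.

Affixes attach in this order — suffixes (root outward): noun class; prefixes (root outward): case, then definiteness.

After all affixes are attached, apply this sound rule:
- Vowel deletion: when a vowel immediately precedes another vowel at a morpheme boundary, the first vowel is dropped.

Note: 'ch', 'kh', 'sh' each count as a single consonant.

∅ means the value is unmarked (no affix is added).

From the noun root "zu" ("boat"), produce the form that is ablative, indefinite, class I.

Attach case ablative khi- → khizu.
Attach definiteness indefinite n- → nkhizu.
Attach noun class class I -id → nkhizuid.
Apply vowel deletion: nkhizuid → nkhizid.

nkhizid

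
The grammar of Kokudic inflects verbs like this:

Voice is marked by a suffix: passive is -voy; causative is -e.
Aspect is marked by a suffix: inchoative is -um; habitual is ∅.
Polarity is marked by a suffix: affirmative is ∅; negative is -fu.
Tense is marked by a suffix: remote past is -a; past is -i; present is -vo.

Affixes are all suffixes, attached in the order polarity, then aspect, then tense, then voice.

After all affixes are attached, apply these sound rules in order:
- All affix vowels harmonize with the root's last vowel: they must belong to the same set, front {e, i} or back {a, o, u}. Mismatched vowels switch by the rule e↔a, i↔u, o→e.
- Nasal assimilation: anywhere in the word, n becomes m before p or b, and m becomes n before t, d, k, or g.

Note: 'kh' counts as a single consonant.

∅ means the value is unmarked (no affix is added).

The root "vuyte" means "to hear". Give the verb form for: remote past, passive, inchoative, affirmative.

polarity = affirmative: zero marking, form stays vuyte.
Attach aspect inchoative -um → vuyteum.
Attach tense remote past -a → vuyteuma.
Attach voice passive -voy → vuyteumavoy.
Apply vowel harmony: vuyteumavoy → vuyteimevey.
Nasal assimilation: no change.

vuyteimevey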